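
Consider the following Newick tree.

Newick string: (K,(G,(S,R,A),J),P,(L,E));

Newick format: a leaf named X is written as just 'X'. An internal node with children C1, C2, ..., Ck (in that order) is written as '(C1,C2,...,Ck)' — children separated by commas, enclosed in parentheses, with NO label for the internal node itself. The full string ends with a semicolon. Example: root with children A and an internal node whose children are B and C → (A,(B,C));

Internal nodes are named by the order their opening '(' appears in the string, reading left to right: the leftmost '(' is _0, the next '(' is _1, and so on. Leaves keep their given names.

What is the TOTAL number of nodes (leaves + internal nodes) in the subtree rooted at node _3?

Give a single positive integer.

Answer: 3

Derivation:
Newick: (K,(G,(S,R,A),J),P,(L,E));
Locate _3: it is the '(' at position 19 (the 4th '(' reading left to right).
Query: subtree rooted at _3
_3: subtree_size = 1 + 2
  L: subtree_size = 1 + 0
  E: subtree_size = 1 + 0
Total subtree size of _3: 3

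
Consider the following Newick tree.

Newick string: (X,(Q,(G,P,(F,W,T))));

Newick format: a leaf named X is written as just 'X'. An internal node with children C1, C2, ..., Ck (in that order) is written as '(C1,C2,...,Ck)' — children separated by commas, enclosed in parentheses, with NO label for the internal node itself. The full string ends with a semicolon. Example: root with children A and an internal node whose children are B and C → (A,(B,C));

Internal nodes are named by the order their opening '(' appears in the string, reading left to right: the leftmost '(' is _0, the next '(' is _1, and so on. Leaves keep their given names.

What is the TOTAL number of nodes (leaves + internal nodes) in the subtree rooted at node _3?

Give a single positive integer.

Newick: (X,(Q,(G,P,(F,W,T))));
Locate _3: it is the '(' at position 11 (the 4th '(' reading left to right).
Query: subtree rooted at _3
_3: subtree_size = 1 + 3
  F: subtree_size = 1 + 0
  W: subtree_size = 1 + 0
  T: subtree_size = 1 + 0
Total subtree size of _3: 4

Answer: 4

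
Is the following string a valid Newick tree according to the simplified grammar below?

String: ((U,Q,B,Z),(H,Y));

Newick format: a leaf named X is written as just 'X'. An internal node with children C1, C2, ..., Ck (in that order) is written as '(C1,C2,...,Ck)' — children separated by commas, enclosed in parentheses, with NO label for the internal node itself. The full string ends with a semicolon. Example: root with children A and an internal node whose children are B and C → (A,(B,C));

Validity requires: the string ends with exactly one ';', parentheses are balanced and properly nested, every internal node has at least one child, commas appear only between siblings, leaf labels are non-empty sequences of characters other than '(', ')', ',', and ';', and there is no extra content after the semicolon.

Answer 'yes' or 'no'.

Input: ((U,Q,B,Z),(H,Y));
Paren balance: 3 '(' vs 3 ')' OK
Ends with single ';': True
Full parse: OK
Valid: True

Answer: yes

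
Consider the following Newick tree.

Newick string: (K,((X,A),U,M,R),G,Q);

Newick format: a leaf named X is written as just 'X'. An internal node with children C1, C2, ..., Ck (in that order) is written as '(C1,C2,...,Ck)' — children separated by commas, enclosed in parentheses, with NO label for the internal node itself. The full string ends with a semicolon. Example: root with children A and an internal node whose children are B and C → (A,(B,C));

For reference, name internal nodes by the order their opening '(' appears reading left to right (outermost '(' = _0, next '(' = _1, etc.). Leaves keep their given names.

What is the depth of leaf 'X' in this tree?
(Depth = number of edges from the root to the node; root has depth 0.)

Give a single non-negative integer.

Answer: 3

Derivation:
Newick: (K,((X,A),U,M,R),G,Q);
Naming internals by '(' encounter order: outermost '(' = _0, next = _1, ...
Query node: X
Path from root: _0 -> _1 -> _2 -> X
Depth of X: 3 (number of edges from root)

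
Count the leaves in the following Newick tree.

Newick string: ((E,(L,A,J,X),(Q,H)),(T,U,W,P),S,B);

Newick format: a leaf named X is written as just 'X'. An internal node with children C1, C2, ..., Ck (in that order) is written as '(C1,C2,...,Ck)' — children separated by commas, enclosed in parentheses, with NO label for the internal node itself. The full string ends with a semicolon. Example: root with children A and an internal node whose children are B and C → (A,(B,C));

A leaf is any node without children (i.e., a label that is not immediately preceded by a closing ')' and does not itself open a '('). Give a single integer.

Answer: 13

Derivation:
Newick: ((E,(L,A,J,X),(Q,H)),(T,U,W,P),S,B);
Scan left-to-right; a leaf is any maximal label run not followed by '(':
  pos 2: leaf 'E' → count = 1
  pos 5: leaf 'L' → count = 2
  pos 7: leaf 'A' → count = 3
  pos 9: leaf 'J' → count = 4
  pos 11: leaf 'X' → count = 5
  pos 15: leaf 'Q' → count = 6
  pos 17: leaf 'H' → count = 7
  pos 22: leaf 'T' → count = 8
  pos 24: leaf 'U' → count = 9
  pos 26: leaf 'W' → count = 10
  pos 28: leaf 'P' → count = 11
  pos 31: leaf 'S' → count = 12
  pos 33: leaf 'B' → count = 13
Total leaves: 13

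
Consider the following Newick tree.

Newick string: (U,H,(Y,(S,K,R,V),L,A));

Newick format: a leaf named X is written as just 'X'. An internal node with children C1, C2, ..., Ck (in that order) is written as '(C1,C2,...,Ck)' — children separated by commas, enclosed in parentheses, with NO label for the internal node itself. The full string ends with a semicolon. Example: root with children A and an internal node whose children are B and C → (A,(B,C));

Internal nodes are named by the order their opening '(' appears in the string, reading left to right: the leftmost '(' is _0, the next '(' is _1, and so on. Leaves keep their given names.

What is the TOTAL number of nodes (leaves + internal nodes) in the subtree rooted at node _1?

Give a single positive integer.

Newick: (U,H,(Y,(S,K,R,V),L,A));
Locate _1: it is the '(' at position 5 (the 2nd '(' reading left to right).
Query: subtree rooted at _1
_1: subtree_size = 1 + 8
  Y: subtree_size = 1 + 0
  _2: subtree_size = 1 + 4
    S: subtree_size = 1 + 0
    K: subtree_size = 1 + 0
    R: subtree_size = 1 + 0
    V: subtree_size = 1 + 0
  L: subtree_size = 1 + 0
  A: subtree_size = 1 + 0
Total subtree size of _1: 9

Answer: 9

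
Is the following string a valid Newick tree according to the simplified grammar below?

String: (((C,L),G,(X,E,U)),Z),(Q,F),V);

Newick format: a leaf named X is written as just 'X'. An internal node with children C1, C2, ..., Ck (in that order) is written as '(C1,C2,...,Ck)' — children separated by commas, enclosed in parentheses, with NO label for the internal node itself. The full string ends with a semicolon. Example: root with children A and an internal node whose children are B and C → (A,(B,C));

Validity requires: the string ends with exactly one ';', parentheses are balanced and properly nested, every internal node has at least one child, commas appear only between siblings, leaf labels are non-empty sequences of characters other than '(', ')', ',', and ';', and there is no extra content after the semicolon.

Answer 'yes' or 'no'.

Answer: no

Derivation:
Input: (((C,L),G,(X,E,U)),Z),(Q,F),V);
Paren balance: 5 '(' vs 6 ')' MISMATCH
Ends with single ';': True
Full parse: FAILS (extra content after tree at pos 21)
Valid: False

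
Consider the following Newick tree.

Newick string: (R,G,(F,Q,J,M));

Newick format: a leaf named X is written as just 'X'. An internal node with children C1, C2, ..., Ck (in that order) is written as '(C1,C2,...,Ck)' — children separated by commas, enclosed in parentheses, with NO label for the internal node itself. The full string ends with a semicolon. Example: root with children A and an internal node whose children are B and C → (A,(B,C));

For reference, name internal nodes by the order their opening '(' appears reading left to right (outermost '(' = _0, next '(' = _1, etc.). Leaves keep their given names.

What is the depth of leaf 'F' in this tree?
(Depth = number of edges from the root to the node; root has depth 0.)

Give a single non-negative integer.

Newick: (R,G,(F,Q,J,M));
Naming internals by '(' encounter order: outermost '(' = _0, next = _1, ...
Query node: F
Path from root: _0 -> _1 -> F
Depth of F: 2 (number of edges from root)

Answer: 2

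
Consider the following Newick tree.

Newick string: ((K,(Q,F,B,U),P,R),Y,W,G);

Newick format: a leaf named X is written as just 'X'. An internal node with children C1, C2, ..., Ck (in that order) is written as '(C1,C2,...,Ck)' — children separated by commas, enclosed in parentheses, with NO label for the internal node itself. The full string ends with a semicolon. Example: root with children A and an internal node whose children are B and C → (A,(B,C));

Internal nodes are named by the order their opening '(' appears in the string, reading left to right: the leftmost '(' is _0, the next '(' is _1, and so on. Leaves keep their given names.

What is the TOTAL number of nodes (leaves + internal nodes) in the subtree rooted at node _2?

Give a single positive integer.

Newick: ((K,(Q,F,B,U),P,R),Y,W,G);
Locate _2: it is the '(' at position 4 (the 3rd '(' reading left to right).
Query: subtree rooted at _2
_2: subtree_size = 1 + 4
  Q: subtree_size = 1 + 0
  F: subtree_size = 1 + 0
  B: subtree_size = 1 + 0
  U: subtree_size = 1 + 0
Total subtree size of _2: 5

Answer: 5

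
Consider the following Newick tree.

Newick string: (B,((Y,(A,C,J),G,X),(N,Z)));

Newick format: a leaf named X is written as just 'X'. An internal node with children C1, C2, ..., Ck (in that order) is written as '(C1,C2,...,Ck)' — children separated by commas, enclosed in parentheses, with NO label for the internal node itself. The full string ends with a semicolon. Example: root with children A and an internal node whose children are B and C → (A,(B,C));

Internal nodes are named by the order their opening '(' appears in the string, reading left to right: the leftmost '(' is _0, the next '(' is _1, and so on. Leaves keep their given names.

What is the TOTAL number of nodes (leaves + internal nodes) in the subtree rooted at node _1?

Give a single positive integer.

Answer: 12

Derivation:
Newick: (B,((Y,(A,C,J),G,X),(N,Z)));
Locate _1: it is the '(' at position 3 (the 2nd '(' reading left to right).
Query: subtree rooted at _1
_1: subtree_size = 1 + 11
  _2: subtree_size = 1 + 7
    Y: subtree_size = 1 + 0
    _3: subtree_size = 1 + 3
      A: subtree_size = 1 + 0
      C: subtree_size = 1 + 0
      J: subtree_size = 1 + 0
    G: subtree_size = 1 + 0
    X: subtree_size = 1 + 0
  _4: subtree_size = 1 + 2
    N: subtree_size = 1 + 0
    Z: subtree_size = 1 + 0
Total subtree size of _1: 12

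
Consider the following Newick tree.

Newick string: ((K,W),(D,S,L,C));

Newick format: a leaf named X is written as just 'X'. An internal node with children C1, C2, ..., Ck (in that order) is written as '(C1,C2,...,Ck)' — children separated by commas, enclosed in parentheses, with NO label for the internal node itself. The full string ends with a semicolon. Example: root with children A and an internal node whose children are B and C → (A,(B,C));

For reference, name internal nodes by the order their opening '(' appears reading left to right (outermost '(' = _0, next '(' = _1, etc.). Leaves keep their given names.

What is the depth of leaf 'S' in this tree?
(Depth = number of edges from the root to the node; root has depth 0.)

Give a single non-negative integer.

Answer: 2

Derivation:
Newick: ((K,W),(D,S,L,C));
Naming internals by '(' encounter order: outermost '(' = _0, next = _1, ...
Query node: S
Path from root: _0 -> _2 -> S
Depth of S: 2 (number of edges from root)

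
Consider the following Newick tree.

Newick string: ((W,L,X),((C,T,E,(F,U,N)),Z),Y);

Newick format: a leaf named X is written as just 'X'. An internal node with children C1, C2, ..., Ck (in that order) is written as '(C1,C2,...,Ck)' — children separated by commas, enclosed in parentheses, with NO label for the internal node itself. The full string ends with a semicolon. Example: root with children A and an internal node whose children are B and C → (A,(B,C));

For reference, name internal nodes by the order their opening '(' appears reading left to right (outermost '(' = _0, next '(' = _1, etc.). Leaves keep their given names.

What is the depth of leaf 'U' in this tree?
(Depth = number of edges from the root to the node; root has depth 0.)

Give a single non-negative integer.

Newick: ((W,L,X),((C,T,E,(F,U,N)),Z),Y);
Naming internals by '(' encounter order: outermost '(' = _0, next = _1, ...
Query node: U
Path from root: _0 -> _2 -> _3 -> _4 -> U
Depth of U: 4 (number of edges from root)

Answer: 4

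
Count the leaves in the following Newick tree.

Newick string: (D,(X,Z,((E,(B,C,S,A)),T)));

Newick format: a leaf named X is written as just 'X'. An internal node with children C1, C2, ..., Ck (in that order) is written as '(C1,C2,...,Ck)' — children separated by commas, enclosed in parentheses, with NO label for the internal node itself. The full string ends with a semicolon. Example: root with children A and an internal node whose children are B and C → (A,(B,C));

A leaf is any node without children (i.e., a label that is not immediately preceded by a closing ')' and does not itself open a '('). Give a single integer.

Answer: 9

Derivation:
Newick: (D,(X,Z,((E,(B,C,S,A)),T)));
Scan left-to-right; a leaf is any maximal label run not followed by '(':
  pos 1: leaf 'D' → count = 1
  pos 4: leaf 'X' → count = 2
  pos 6: leaf 'Z' → count = 3
  pos 10: leaf 'E' → count = 4
  pos 13: leaf 'B' → count = 5
  pos 15: leaf 'C' → count = 6
  pos 17: leaf 'S' → count = 7
  pos 19: leaf 'A' → count = 8
  pos 23: leaf 'T' → count = 9
Total leaves: 9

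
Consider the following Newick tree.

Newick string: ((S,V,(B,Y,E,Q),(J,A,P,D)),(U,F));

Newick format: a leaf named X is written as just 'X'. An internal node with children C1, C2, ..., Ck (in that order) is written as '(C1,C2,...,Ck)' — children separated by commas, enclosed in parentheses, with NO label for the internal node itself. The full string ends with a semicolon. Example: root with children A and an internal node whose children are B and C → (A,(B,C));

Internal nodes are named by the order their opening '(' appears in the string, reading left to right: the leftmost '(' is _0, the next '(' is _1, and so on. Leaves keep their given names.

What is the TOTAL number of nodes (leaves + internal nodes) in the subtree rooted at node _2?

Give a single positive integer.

Newick: ((S,V,(B,Y,E,Q),(J,A,P,D)),(U,F));
Locate _2: it is the '(' at position 6 (the 3rd '(' reading left to right).
Query: subtree rooted at _2
_2: subtree_size = 1 + 4
  B: subtree_size = 1 + 0
  Y: subtree_size = 1 + 0
  E: subtree_size = 1 + 0
  Q: subtree_size = 1 + 0
Total subtree size of _2: 5

Answer: 5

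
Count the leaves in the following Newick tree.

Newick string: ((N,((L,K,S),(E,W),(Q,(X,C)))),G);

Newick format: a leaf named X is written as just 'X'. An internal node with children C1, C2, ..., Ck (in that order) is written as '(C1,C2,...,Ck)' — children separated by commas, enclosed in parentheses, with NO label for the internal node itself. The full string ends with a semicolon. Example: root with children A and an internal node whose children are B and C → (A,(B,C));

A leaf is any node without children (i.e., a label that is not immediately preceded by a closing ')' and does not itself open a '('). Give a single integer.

Newick: ((N,((L,K,S),(E,W),(Q,(X,C)))),G);
Scan left-to-right; a leaf is any maximal label run not followed by '(':
  pos 2: leaf 'N' → count = 1
  pos 6: leaf 'L' → count = 2
  pos 8: leaf 'K' → count = 3
  pos 10: leaf 'S' → count = 4
  pos 14: leaf 'E' → count = 5
  pos 16: leaf 'W' → count = 6
  pos 20: leaf 'Q' → count = 7
  pos 23: leaf 'X' → count = 8
  pos 25: leaf 'C' → count = 9
  pos 31: leaf 'G' → count = 10
Total leaves: 10

Answer: 10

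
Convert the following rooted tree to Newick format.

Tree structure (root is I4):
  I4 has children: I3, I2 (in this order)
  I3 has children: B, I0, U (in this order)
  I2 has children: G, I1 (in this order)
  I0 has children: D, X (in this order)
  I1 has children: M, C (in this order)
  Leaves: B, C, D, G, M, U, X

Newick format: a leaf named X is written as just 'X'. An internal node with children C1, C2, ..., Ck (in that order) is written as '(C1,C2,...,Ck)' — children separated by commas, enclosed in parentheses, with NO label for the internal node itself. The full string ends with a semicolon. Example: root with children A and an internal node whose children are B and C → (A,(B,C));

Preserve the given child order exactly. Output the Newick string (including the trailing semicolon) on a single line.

Answer: ((B,(D,X),U),(G,(M,C)));

Derivation:
internal I4 with children ['I3', 'I2']
  internal I3 with children ['B', 'I0', 'U']
    leaf 'B' → 'B'
    internal I0 with children ['D', 'X']
      leaf 'D' → 'D'
      leaf 'X' → 'X'
    → '(D,X)'
    leaf 'U' → 'U'
  → '(B,(D,X),U)'
  internal I2 with children ['G', 'I1']
    leaf 'G' → 'G'
    internal I1 with children ['M', 'C']
      leaf 'M' → 'M'
      leaf 'C' → 'C'
    → '(M,C)'
  → '(G,(M,C))'
→ '((B,(D,X),U),(G,(M,C)))'
Final: ((B,(D,X),U),(G,(M,C)));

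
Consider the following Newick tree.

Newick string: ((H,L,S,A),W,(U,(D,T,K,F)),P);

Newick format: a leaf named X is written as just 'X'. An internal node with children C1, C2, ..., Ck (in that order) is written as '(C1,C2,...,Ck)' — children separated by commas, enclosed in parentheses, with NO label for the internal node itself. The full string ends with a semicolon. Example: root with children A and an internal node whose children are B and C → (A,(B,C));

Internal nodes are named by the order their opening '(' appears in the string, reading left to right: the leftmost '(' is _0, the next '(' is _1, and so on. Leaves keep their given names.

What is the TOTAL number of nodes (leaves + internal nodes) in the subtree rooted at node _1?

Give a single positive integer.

Answer: 5

Derivation:
Newick: ((H,L,S,A),W,(U,(D,T,K,F)),P);
Locate _1: it is the '(' at position 1 (the 2nd '(' reading left to right).
Query: subtree rooted at _1
_1: subtree_size = 1 + 4
  H: subtree_size = 1 + 0
  L: subtree_size = 1 + 0
  S: subtree_size = 1 + 0
  A: subtree_size = 1 + 0
Total subtree size of _1: 5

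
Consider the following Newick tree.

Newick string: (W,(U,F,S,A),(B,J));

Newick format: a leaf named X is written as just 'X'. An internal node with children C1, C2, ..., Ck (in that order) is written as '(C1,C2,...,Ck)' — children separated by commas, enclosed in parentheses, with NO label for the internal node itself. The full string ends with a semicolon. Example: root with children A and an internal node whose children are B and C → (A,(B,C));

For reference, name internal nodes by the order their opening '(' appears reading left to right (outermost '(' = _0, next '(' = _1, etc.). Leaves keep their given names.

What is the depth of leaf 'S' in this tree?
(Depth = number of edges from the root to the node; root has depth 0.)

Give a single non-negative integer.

Answer: 2

Derivation:
Newick: (W,(U,F,S,A),(B,J));
Naming internals by '(' encounter order: outermost '(' = _0, next = _1, ...
Query node: S
Path from root: _0 -> _1 -> S
Depth of S: 2 (number of edges from root)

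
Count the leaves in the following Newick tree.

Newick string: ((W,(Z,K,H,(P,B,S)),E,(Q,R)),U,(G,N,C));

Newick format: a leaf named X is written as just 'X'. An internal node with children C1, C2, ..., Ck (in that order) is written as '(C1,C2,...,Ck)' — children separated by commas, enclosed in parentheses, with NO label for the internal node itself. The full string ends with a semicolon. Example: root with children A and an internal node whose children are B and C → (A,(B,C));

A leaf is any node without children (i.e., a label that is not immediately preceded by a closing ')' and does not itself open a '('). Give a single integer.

Answer: 14

Derivation:
Newick: ((W,(Z,K,H,(P,B,S)),E,(Q,R)),U,(G,N,C));
Scan left-to-right; a leaf is any maximal label run not followed by '(':
  pos 2: leaf 'W' → count = 1
  pos 5: leaf 'Z' → count = 2
  pos 7: leaf 'K' → count = 3
  pos 9: leaf 'H' → count = 4
  pos 12: leaf 'P' → count = 5
  pos 14: leaf 'B' → count = 6
  pos 16: leaf 'S' → count = 7
  pos 20: leaf 'E' → count = 8
  pos 23: leaf 'Q' → count = 9
  pos 25: leaf 'R' → count = 10
  pos 29: leaf 'U' → count = 11
  pos 32: leaf 'G' → count = 12
  pos 34: leaf 'N' → count = 13
  pos 36: leaf 'C' → count = 14
Total leaves: 14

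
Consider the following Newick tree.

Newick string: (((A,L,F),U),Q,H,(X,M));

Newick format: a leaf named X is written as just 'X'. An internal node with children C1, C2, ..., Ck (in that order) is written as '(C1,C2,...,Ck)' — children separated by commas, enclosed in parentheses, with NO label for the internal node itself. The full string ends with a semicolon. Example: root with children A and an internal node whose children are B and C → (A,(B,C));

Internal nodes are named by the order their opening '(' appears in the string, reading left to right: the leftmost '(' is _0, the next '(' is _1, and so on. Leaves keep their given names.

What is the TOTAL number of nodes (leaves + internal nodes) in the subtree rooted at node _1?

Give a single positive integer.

Newick: (((A,L,F),U),Q,H,(X,M));
Locate _1: it is the '(' at position 1 (the 2nd '(' reading left to right).
Query: subtree rooted at _1
_1: subtree_size = 1 + 5
  _2: subtree_size = 1 + 3
    A: subtree_size = 1 + 0
    L: subtree_size = 1 + 0
    F: subtree_size = 1 + 0
  U: subtree_size = 1 + 0
Total subtree size of _1: 6

Answer: 6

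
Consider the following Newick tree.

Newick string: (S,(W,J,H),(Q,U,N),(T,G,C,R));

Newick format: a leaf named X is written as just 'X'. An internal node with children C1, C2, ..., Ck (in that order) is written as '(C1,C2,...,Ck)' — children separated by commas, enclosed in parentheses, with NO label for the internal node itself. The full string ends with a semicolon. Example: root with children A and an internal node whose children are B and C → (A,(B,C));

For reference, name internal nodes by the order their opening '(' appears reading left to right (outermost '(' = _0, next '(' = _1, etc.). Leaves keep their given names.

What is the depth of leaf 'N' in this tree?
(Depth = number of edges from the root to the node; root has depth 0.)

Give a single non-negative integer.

Newick: (S,(W,J,H),(Q,U,N),(T,G,C,R));
Naming internals by '(' encounter order: outermost '(' = _0, next = _1, ...
Query node: N
Path from root: _0 -> _2 -> N
Depth of N: 2 (number of edges from root)

Answer: 2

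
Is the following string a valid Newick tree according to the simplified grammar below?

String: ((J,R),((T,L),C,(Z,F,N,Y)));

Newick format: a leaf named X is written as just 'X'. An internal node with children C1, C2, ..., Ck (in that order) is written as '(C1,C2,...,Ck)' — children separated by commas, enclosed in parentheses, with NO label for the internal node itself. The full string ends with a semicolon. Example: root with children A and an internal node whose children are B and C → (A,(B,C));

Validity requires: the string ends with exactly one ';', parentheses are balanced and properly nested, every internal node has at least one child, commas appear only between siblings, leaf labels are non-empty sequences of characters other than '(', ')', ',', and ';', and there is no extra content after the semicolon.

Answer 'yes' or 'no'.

Answer: yes

Derivation:
Input: ((J,R),((T,L),C,(Z,F,N,Y)));
Paren balance: 5 '(' vs 5 ')' OK
Ends with single ';': True
Full parse: OK
Valid: True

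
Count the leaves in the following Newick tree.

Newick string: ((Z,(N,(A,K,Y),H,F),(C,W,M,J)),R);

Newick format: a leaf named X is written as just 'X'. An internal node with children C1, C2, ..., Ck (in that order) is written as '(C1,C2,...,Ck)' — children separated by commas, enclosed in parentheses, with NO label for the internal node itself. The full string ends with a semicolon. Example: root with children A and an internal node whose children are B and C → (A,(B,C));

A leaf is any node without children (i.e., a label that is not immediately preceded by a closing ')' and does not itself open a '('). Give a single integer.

Newick: ((Z,(N,(A,K,Y),H,F),(C,W,M,J)),R);
Scan left-to-right; a leaf is any maximal label run not followed by '(':
  pos 2: leaf 'Z' → count = 1
  pos 5: leaf 'N' → count = 2
  pos 8: leaf 'A' → count = 3
  pos 10: leaf 'K' → count = 4
  pos 12: leaf 'Y' → count = 5
  pos 15: leaf 'H' → count = 6
  pos 17: leaf 'F' → count = 7
  pos 21: leaf 'C' → count = 8
  pos 23: leaf 'W' → count = 9
  pos 25: leaf 'M' → count = 10
  pos 27: leaf 'J' → count = 11
  pos 31: leaf 'R' → count = 12
Total leaves: 12

Answer: 12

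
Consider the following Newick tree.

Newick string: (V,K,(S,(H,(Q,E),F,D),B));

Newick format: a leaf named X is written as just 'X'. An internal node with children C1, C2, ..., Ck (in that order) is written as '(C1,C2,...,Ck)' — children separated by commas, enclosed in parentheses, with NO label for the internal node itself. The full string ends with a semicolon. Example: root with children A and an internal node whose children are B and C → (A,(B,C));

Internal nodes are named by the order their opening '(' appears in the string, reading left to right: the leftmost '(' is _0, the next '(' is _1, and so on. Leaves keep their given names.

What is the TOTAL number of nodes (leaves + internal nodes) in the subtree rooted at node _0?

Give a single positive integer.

Newick: (V,K,(S,(H,(Q,E),F,D),B));
Locate _0: it is the '(' at position 0 (the 1st '(' reading left to right).
Query: subtree rooted at _0
_0: subtree_size = 1 + 12
  V: subtree_size = 1 + 0
  K: subtree_size = 1 + 0
  _1: subtree_size = 1 + 9
    S: subtree_size = 1 + 0
    _2: subtree_size = 1 + 6
      H: subtree_size = 1 + 0
      _3: subtree_size = 1 + 2
        Q: subtree_size = 1 + 0
        E: subtree_size = 1 + 0
      F: subtree_size = 1 + 0
      D: subtree_size = 1 + 0
    B: subtree_size = 1 + 0
Total subtree size of _0: 13

Answer: 13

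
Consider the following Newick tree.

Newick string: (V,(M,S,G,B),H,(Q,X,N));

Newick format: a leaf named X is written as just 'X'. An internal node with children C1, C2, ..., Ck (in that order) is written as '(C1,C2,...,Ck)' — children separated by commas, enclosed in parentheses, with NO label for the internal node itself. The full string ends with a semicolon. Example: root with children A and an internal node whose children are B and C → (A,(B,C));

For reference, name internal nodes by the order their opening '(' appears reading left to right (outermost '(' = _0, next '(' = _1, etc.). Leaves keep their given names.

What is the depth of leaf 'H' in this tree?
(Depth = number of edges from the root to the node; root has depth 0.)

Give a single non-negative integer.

Answer: 1

Derivation:
Newick: (V,(M,S,G,B),H,(Q,X,N));
Naming internals by '(' encounter order: outermost '(' = _0, next = _1, ...
Query node: H
Path from root: _0 -> H
Depth of H: 1 (number of edges from root)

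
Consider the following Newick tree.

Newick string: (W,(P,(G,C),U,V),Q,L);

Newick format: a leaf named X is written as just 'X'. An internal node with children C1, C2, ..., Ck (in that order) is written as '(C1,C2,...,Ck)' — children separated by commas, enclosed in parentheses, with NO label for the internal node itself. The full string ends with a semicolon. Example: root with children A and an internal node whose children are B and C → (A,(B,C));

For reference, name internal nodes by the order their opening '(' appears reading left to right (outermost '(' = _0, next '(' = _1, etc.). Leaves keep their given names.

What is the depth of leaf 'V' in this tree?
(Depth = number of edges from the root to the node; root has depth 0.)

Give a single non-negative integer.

Answer: 2

Derivation:
Newick: (W,(P,(G,C),U,V),Q,L);
Naming internals by '(' encounter order: outermost '(' = _0, next = _1, ...
Query node: V
Path from root: _0 -> _1 -> V
Depth of V: 2 (number of edges from root)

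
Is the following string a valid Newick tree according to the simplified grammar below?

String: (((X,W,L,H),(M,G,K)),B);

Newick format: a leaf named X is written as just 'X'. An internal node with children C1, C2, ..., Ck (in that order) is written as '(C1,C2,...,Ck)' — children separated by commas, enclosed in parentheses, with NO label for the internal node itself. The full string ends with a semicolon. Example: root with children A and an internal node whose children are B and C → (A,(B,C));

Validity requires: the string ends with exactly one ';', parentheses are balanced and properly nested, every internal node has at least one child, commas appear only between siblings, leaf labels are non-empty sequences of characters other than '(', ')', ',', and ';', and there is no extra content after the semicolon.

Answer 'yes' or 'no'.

Answer: yes

Derivation:
Input: (((X,W,L,H),(M,G,K)),B);
Paren balance: 4 '(' vs 4 ')' OK
Ends with single ';': True
Full parse: OK
Valid: True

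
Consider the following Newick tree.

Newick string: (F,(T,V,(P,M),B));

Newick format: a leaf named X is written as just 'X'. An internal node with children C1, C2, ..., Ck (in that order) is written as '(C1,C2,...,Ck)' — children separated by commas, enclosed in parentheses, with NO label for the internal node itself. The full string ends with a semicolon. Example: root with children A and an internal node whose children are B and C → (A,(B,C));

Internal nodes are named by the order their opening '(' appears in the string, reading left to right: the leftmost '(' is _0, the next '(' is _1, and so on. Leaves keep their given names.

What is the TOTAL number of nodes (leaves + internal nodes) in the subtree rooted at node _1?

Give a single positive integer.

Answer: 7

Derivation:
Newick: (F,(T,V,(P,M),B));
Locate _1: it is the '(' at position 3 (the 2nd '(' reading left to right).
Query: subtree rooted at _1
_1: subtree_size = 1 + 6
  T: subtree_size = 1 + 0
  V: subtree_size = 1 + 0
  _2: subtree_size = 1 + 2
    P: subtree_size = 1 + 0
    M: subtree_size = 1 + 0
  B: subtree_size = 1 + 0
Total subtree size of _1: 7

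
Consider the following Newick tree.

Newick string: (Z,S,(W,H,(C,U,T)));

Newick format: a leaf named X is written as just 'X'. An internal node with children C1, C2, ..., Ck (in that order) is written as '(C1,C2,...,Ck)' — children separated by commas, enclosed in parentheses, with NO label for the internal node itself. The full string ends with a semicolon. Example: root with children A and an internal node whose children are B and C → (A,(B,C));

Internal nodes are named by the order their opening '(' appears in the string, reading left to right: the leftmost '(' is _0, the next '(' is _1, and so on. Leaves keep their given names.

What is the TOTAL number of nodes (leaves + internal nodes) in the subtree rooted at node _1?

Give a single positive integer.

Newick: (Z,S,(W,H,(C,U,T)));
Locate _1: it is the '(' at position 5 (the 2nd '(' reading left to right).
Query: subtree rooted at _1
_1: subtree_size = 1 + 6
  W: subtree_size = 1 + 0
  H: subtree_size = 1 + 0
  _2: subtree_size = 1 + 3
    C: subtree_size = 1 + 0
    U: subtree_size = 1 + 0
    T: subtree_size = 1 + 0
Total subtree size of _1: 7

Answer: 7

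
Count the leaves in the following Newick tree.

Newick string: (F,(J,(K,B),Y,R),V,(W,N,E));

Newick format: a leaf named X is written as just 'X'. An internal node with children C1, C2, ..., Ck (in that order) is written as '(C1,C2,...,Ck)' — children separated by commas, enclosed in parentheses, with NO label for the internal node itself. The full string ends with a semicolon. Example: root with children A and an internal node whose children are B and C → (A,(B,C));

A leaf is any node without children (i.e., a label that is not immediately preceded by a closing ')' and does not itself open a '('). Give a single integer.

Newick: (F,(J,(K,B),Y,R),V,(W,N,E));
Scan left-to-right; a leaf is any maximal label run not followed by '(':
  pos 1: leaf 'F' → count = 1
  pos 4: leaf 'J' → count = 2
  pos 7: leaf 'K' → count = 3
  pos 9: leaf 'B' → count = 4
  pos 12: leaf 'Y' → count = 5
  pos 14: leaf 'R' → count = 6
  pos 17: leaf 'V' → count = 7
  pos 20: leaf 'W' → count = 8
  pos 22: leaf 'N' → count = 9
  pos 24: leaf 'E' → count = 10
Total leaves: 10

Answer: 10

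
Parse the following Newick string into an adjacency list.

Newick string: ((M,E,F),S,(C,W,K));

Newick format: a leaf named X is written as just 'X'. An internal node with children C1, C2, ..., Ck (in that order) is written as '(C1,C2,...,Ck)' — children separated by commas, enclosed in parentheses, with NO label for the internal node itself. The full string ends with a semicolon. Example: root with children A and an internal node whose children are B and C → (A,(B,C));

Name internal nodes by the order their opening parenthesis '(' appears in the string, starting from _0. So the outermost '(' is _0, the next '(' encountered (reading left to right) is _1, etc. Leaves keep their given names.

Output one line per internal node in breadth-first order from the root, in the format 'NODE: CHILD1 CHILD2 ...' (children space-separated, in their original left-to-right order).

Input: ((M,E,F),S,(C,W,K));
Scanning left-to-right, naming '(' by encounter order:
  pos 0: '(' -> open internal node _0 (depth 1)
  pos 1: '(' -> open internal node _1 (depth 2)
  pos 7: ')' -> close internal node _1 (now at depth 1)
  pos 11: '(' -> open internal node _2 (depth 2)
  pos 17: ')' -> close internal node _2 (now at depth 1)
  pos 18: ')' -> close internal node _0 (now at depth 0)
Total internal nodes: 3
BFS adjacency from root:
  _0: _1 S _2
  _1: M E F
  _2: C W K

Answer: _0: _1 S _2
_1: M E F
_2: C W K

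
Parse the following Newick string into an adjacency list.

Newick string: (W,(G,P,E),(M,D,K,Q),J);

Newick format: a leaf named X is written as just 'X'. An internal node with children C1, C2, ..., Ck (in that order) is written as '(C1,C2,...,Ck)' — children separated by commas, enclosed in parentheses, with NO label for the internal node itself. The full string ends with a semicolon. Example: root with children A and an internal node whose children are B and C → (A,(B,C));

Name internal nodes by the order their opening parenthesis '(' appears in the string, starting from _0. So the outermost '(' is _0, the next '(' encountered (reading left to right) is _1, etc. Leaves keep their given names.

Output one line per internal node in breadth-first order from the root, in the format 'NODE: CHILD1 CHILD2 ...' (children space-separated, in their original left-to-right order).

Input: (W,(G,P,E),(M,D,K,Q),J);
Scanning left-to-right, naming '(' by encounter order:
  pos 0: '(' -> open internal node _0 (depth 1)
  pos 3: '(' -> open internal node _1 (depth 2)
  pos 9: ')' -> close internal node _1 (now at depth 1)
  pos 11: '(' -> open internal node _2 (depth 2)
  pos 19: ')' -> close internal node _2 (now at depth 1)
  pos 22: ')' -> close internal node _0 (now at depth 0)
Total internal nodes: 3
BFS adjacency from root:
  _0: W _1 _2 J
  _1: G P E
  _2: M D K Q

Answer: _0: W _1 _2 J
_1: G P E
_2: M D K Q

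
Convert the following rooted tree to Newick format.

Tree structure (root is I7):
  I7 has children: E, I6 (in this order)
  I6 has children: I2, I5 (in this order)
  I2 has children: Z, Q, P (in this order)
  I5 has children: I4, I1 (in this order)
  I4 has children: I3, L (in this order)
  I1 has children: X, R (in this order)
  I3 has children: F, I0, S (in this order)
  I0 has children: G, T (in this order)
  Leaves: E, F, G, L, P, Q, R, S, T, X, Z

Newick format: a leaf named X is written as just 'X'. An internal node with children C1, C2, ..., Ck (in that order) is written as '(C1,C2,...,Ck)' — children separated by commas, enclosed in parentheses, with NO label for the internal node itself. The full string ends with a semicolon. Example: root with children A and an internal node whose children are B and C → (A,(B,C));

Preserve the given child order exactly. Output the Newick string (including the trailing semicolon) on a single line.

Answer: (E,((Z,Q,P),(((F,(G,T),S),L),(X,R))));

Derivation:
internal I7 with children ['E', 'I6']
  leaf 'E' → 'E'
  internal I6 with children ['I2', 'I5']
    internal I2 with children ['Z', 'Q', 'P']
      leaf 'Z' → 'Z'
      leaf 'Q' → 'Q'
      leaf 'P' → 'P'
    → '(Z,Q,P)'
    internal I5 with children ['I4', 'I1']
      internal I4 with children ['I3', 'L']
        internal I3 with children ['F', 'I0', 'S']
          leaf 'F' → 'F'
          internal I0 with children ['G', 'T']
            leaf 'G' → 'G'
            leaf 'T' → 'T'
          → '(G,T)'
          leaf 'S' → 'S'
        → '(F,(G,T),S)'
        leaf 'L' → 'L'
      → '((F,(G,T),S),L)'
      internal I1 with children ['X', 'R']
        leaf 'X' → 'X'
        leaf 'R' → 'R'
      → '(X,R)'
    → '(((F,(G,T),S),L),(X,R))'
  → '((Z,Q,P),(((F,(G,T),S),L),(X,R)))'
→ '(E,((Z,Q,P),(((F,(G,T),S),L),(X,R))))'
Final: (E,((Z,Q,P),(((F,(G,T),S),L),(X,R))));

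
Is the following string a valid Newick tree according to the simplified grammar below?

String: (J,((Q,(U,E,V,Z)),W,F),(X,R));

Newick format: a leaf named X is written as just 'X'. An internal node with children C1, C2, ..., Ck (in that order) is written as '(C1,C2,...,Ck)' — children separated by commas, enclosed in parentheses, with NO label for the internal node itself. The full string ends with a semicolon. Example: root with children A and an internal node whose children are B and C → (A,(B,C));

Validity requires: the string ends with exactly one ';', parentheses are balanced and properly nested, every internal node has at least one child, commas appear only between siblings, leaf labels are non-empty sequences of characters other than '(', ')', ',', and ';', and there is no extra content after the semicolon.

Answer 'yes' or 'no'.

Input: (J,((Q,(U,E,V,Z)),W,F),(X,R));
Paren balance: 5 '(' vs 5 ')' OK
Ends with single ';': True
Full parse: OK
Valid: True

Answer: yes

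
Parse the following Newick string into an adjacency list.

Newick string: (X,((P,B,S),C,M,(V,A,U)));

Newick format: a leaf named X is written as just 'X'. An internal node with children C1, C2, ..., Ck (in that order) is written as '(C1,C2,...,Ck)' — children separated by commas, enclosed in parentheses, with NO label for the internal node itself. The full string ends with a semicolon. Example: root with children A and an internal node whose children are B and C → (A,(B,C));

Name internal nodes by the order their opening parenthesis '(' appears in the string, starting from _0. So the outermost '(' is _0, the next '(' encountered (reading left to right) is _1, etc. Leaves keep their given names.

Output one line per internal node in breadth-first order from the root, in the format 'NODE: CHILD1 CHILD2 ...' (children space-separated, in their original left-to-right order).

Input: (X,((P,B,S),C,M,(V,A,U)));
Scanning left-to-right, naming '(' by encounter order:
  pos 0: '(' -> open internal node _0 (depth 1)
  pos 3: '(' -> open internal node _1 (depth 2)
  pos 4: '(' -> open internal node _2 (depth 3)
  pos 10: ')' -> close internal node _2 (now at depth 2)
  pos 16: '(' -> open internal node _3 (depth 3)
  pos 22: ')' -> close internal node _3 (now at depth 2)
  pos 23: ')' -> close internal node _1 (now at depth 1)
  pos 24: ')' -> close internal node _0 (now at depth 0)
Total internal nodes: 4
BFS adjacency from root:
  _0: X _1
  _1: _2 C M _3
  _2: P B S
  _3: V A U

Answer: _0: X _1
_1: _2 C M _3
_2: P B S
_3: V A U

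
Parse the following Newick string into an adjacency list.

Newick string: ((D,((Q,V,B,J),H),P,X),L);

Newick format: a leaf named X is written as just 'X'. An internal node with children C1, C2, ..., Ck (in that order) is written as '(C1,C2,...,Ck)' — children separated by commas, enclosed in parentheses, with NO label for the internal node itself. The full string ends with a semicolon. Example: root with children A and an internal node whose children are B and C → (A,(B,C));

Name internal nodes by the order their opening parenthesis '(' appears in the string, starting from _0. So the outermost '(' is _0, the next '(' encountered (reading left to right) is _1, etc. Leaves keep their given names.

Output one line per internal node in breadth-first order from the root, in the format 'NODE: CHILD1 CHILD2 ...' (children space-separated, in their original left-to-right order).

Input: ((D,((Q,V,B,J),H),P,X),L);
Scanning left-to-right, naming '(' by encounter order:
  pos 0: '(' -> open internal node _0 (depth 1)
  pos 1: '(' -> open internal node _1 (depth 2)
  pos 4: '(' -> open internal node _2 (depth 3)
  pos 5: '(' -> open internal node _3 (depth 4)
  pos 13: ')' -> close internal node _3 (now at depth 3)
  pos 16: ')' -> close internal node _2 (now at depth 2)
  pos 21: ')' -> close internal node _1 (now at depth 1)
  pos 24: ')' -> close internal node _0 (now at depth 0)
Total internal nodes: 4
BFS adjacency from root:
  _0: _1 L
  _1: D _2 P X
  _2: _3 H
  _3: Q V B J

Answer: _0: _1 L
_1: D _2 P X
_2: _3 H
_3: Q V B J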